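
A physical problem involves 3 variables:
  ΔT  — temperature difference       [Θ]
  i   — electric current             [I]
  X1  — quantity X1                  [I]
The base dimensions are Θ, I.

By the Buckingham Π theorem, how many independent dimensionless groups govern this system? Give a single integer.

1

Exponent matrix [Θ,I] × [ΔT,i,X1]:
  Θ: [ 1  0  0]
  I: [ 0  1  1]
Row reduction gives pivot columns ΔT,i; rank = 2
n=3, r=2 ⇒ 1 dimensionless group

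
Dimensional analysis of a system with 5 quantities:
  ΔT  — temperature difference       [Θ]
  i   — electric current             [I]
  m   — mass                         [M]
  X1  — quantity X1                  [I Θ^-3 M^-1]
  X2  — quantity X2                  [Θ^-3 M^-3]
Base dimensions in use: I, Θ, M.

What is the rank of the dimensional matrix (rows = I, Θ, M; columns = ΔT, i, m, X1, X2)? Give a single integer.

3

Write exponents as rows I,Θ,M / cols ΔT,i,m,X1,X2:
  I: [ 0  1  0  1  0]
  Θ: [ 1  0  0 -3 -3]
  M: [ 0  0  1 -1 -3]
Row reduction gives pivot columns ΔT,i,m; rank = 3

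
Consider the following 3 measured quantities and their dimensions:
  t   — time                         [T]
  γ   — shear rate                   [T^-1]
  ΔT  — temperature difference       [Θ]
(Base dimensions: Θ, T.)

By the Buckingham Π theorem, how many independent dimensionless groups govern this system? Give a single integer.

1

Exponent matrix [Θ,T] × [t,γ,ΔT]:
  Θ: [ 0  0  1]
  T: [ 1 -1  0]
Echelon form has 2 nonzero rows (pivots: t,ΔT)
Π count = n − r = 3 − 2 = 1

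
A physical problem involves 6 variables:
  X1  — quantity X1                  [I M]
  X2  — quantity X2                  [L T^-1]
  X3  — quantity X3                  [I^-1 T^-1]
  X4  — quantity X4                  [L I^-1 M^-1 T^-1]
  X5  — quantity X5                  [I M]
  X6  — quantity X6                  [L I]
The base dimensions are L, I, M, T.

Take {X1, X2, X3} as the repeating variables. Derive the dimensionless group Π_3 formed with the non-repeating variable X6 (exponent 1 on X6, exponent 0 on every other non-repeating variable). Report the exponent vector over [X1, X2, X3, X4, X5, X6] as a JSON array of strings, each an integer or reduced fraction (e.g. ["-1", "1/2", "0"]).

Dimensional matrix (L×I×M×T by X1×X2×X3×X4×X5×X6):
  L: [ 0  1  0  1  0  1]
  I: [ 1  0 -1 -1  1  1]
  M: [ 1  0  0 -1  1  0]
  T: [ 0 -1 -1 -1  0  0]
Echelon form has 3 nonzero rows (pivots: X1,X2,X3)
Repeat: X1,X2,X3; free: X4,X5,X6
RREF:
  r0: [   1    0    0   -1    1    0]
  r1: [   0    1    0    1    0    1]
  r2: [   0    0    1    0    0   -1]
  r3: [   0    0    0    0    0    0]
Fix exponent of X6 at 1, X4 at 0, X5 at 0; solve each RREF row for its pivot's exponent:
  r0: exp(X1) + (0)·1 = 0 ⇒ exp(X1) = 0
  r1: exp(X2) + (1)·1 = 0 ⇒ exp(X2) = -1
  r2: exp(X3) + (-1)·1 = 0 ⇒ exp(X3) = 1
Π_3 = X2^-1 · X3 · X6

["0", "-1", "1", "0", "0", "1"]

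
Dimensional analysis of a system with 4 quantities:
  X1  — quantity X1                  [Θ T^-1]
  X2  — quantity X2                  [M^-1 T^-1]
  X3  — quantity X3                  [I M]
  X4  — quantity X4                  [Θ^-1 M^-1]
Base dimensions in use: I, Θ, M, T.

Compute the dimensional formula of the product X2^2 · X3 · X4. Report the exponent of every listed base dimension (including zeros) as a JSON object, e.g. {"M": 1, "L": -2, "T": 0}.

{"I": 1, "Θ": -1, "M": -2, "T": -2}

Dimensional matrix (I×Θ×M×T by X1×X2×X3×X4):
  I: [ 0  0  1  0]
  Θ: [ 1  0  0 -1]
  M: [ 0 -1  1 -1]
  T: [-1 -1  0  0]
  [I]: (2)·0+(1)·1+(1)·0 = 1
  [Θ]: (2)·0+(1)·0+(1)·-1 = -1
  [M]: (2)·-1+(1)·1+(1)·-1 = -2
  [T]: (2)·-1+(1)·0+(1)·0 = -2
⇒ I Θ^-1 M^-2 T^-2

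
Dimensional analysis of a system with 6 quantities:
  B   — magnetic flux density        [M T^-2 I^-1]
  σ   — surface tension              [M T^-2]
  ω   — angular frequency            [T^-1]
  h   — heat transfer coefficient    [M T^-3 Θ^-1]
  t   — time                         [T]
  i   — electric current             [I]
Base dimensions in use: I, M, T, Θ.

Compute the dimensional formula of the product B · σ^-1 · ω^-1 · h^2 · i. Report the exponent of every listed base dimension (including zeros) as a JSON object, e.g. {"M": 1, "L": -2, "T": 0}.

{"I": 0, "M": 2, "T": -5, "Θ": -2}

Write exponents as rows I,M,T,Θ / cols B,σ,ω,h,t,i:
  I: [-1  0  0  0  0  1]
  M: [ 1  1  0  1  0  0]
  T: [-2 -2 -1 -3  1  0]
  Θ: [ 0  0  0 -1  0  0]
  [I]: (1)·-1+(-1)·0+(-1)·0+(2)·0+(1)·1 = 0
  [M]: (1)·1+(-1)·1+(-1)·0+(2)·1+(1)·0 = 2
  [T]: (1)·-2+(-1)·-2+(-1)·-1+(2)·-3+(1)·0 = -5
  [Θ]: (1)·0+(-1)·0+(-1)·0+(2)·-1+(1)·0 = -2
⇒ M^2 T^-5 Θ^-2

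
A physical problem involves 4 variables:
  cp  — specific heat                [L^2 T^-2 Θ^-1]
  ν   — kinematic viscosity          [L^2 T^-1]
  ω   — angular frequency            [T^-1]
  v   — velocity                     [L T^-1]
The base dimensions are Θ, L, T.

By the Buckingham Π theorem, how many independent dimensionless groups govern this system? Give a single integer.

1

Write exponents as rows Θ,L,T / cols cp,ν,ω,v:
  Θ: [-1  0  0  0]
  L: [ 2  2  0  1]
  T: [-2 -1 -1 -1]
Row reduction gives pivot columns cp,ν,ω; rank = 3
Π count = n − r = 4 − 3 = 1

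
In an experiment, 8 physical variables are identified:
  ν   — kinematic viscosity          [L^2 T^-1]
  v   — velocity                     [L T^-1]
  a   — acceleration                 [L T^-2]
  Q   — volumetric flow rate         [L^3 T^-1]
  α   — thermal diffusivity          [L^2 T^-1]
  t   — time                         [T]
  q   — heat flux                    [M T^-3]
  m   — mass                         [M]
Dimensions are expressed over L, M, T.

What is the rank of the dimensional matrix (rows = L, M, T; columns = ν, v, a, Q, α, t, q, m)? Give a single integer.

Exponent matrix [L,M,T] × [ν,v,a,Q,α,t,q,m]:
  L: [ 2  1  1  3  2  0  0  0]
  M: [ 0  0  0  0  0  0  1  1]
  T: [-1 -1 -2 -1 -1  1 -3  0]
RREF → pivots at {ν,v,q} ⇒ r = 3

3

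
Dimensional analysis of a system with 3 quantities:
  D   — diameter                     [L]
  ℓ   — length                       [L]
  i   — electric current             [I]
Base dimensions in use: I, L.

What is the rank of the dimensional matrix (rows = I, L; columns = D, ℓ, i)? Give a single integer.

Write exponents as rows I,L / cols D,ℓ,i:
  I: [ 0  0  1]
  L: [ 1  1  0]
Row reduction gives pivot columns D,i; rank = 2

2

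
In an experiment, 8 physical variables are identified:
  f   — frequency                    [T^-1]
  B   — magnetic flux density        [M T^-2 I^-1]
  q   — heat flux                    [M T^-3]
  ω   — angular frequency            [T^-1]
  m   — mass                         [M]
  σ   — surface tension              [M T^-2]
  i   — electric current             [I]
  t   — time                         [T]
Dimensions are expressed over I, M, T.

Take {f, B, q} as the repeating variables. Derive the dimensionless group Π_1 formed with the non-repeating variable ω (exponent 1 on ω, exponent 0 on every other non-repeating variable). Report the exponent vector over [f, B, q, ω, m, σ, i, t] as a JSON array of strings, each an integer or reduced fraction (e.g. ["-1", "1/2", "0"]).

["-1", "0", "0", "1", "0", "0", "0", "0"]

Exponent matrix [I,M,T] × [f,B,q,ω,m,σ,i,t]:
  I: [ 0 -1  0  0  0  0  1  0]
  M: [ 0  1  1  0  1  1  0  0]
  T: [-1 -2 -3 -1  0 -2  0  1]
Row reduction gives pivot columns f,B,q; rank = 3
Repeat: f,B,q; free: ω,m,σ,i,t
RREF:
  r0: [   1    0    0    1   -3   -1   -1   -1]
  r1: [   0    1    0    0    0    0   -1    0]
  r2: [   0    0    1    0    1    1    1    0]
Fix exponent of ω at 1, m at 0, σ at 0, i at 0, t at 0; solve each RREF row for its pivot's exponent:
  r0: exp(f) + (1)·1 = 0 ⇒ exp(f) = -1
  r1: exp(B) + (0)·1 = 0 ⇒ exp(B) = 0
  r2: exp(q) + (0)·1 = 0 ⇒ exp(q) = 0
Π_1 = f^-1 · ω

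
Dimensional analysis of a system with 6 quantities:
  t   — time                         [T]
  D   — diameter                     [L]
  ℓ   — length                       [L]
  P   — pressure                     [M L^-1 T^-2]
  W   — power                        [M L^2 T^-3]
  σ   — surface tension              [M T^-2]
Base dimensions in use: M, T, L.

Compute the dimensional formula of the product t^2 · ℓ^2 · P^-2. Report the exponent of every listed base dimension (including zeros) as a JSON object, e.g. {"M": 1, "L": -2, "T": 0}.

Exponent matrix [M,T,L] × [t,D,ℓ,P,W,σ]:
  M: [ 0  0  0  1  1  1]
  T: [ 1  0  0 -2 -3 -2]
  L: [ 0  1  1 -1  2  0]
  [M]: (2)·0+(2)·0+(-2)·1 = -2
  [T]: (2)·1+(2)·0+(-2)·-2 = 6
  [L]: (2)·0+(2)·1+(-2)·-1 = 4
⇒ M^-2 T^6 L^4

{"M": -2, "T": 6, "L": 4}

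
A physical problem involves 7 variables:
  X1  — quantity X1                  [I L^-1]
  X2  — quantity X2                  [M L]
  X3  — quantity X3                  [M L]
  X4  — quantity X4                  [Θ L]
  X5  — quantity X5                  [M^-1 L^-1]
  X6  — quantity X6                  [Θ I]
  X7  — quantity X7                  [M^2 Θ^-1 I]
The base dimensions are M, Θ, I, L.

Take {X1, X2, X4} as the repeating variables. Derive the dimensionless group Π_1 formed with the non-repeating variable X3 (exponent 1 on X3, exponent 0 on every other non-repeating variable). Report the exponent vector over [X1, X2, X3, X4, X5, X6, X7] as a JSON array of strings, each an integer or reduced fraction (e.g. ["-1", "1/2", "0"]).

Write exponents as rows M,Θ,I,L / cols X1,X2,X3,X4,X5,X6,X7:
  M: [ 0  1  1  0 -1  0  2]
  Θ: [ 0  0  0  1  0  1 -1]
  I: [ 1  0  0  0  0  1  1]
  L: [-1  1  1  1 -1  0  0]
Echelon form has 3 nonzero rows (pivots: X1,X2,X4)
Repeat: X1,X2,X4; free: X3,X5,X6,X7
RREF:
  r0: [   1    0    0    0    0    1    1]
  r1: [   0    1    1    0   -1    0    2]
  r2: [   0    0    0    1    0    1   -1]
  r3: [   0    0    0    0    0    0    0]
Fix exponent of X3 at 1, X5 at 0, X6 at 0, X7 at 0; solve each RREF row for its pivot's exponent:
  r0: exp(X1) + (0)·1 = 0 ⇒ exp(X1) = 0
  r1: exp(X2) + (1)·1 = 0 ⇒ exp(X2) = -1
  r2: exp(X4) + (0)·1 = 0 ⇒ exp(X4) = 0
Π_1 = X2^-1 · X3

["0", "-1", "1", "0", "0", "0", "0"]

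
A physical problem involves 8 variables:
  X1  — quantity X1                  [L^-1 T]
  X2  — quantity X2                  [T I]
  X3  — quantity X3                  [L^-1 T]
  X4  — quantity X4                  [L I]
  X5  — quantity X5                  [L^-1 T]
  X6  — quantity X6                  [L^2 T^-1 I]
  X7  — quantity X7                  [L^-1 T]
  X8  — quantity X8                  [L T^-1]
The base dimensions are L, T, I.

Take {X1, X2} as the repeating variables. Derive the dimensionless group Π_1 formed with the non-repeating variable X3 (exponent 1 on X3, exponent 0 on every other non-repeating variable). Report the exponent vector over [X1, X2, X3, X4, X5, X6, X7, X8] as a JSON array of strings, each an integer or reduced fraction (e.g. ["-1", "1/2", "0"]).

["-1", "0", "1", "0", "0", "0", "0", "0"]

Write exponents as rows L,T,I / cols X1,X2,X3,X4,X5,X6,X7,X8:
  L: [-1  0 -1  1 -1  2 -1  1]
  T: [ 1  1  1  0  1 -1  1 -1]
  I: [ 0  1  0  1  0  1  0  0]
Row reduction gives pivot columns X1,X2; rank = 2
Repeat: X1,X2; free: X3,X4,X5,X6,X7,X8
RREF:
  r0: [   1    0    1   -1    1   -2    1   -1]
  r1: [   0    1    0    1    0    1    0    0]
  r2: [   0    0    0    0    0    0    0    0]
Fix exponent of X3 at 1, X4 at 0, X5 at 0, X6 at 0, X7 at 0, X8 at 0; solve each RREF row for its pivot's exponent:
  r0: exp(X1) + (1)·1 = 0 ⇒ exp(X1) = -1
  r1: exp(X2) + (0)·1 = 0 ⇒ exp(X2) = 0
Π_1 = X1^-1 · X3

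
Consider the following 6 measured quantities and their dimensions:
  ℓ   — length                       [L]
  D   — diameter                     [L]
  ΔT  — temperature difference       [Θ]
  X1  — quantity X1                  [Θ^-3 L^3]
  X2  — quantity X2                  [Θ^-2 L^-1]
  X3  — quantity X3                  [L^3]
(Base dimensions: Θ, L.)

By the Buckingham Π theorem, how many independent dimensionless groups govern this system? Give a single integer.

Dimensional matrix (Θ×L by ℓ×D×ΔT×X1×X2×X3):
  Θ: [ 0  0  1 -3 -2  0]
  L: [ 1  1  0  3 -1  3]
Row reduction gives pivot columns ℓ,ΔT; rank = 2
6 vars − rank 2 = 4 Π groups

4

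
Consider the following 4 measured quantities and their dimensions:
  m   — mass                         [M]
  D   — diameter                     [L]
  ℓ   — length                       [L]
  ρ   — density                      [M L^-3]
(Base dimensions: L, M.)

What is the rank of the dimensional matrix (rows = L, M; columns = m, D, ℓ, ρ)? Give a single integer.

Write exponents as rows L,M / cols m,D,ℓ,ρ:
  L: [ 0  1  1 -3]
  M: [ 1  0  0  1]
RREF → pivots at {m,D} ⇒ r = 2

2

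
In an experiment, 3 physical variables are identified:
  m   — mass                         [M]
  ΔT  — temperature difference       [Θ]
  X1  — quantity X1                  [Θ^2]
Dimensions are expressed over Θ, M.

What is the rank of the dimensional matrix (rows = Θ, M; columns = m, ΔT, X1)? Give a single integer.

Write exponents as rows Θ,M / cols m,ΔT,X1:
  Θ: [ 0  1  2]
  M: [ 1  0  0]
Echelon form has 2 nonzero rows (pivots: m,ΔT)

2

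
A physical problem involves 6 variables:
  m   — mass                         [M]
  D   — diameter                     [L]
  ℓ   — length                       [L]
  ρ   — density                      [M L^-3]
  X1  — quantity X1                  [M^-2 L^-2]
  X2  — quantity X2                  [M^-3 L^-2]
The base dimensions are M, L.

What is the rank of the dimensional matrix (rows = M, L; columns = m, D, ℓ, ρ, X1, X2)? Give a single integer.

Exponent matrix [M,L] × [m,D,ℓ,ρ,X1,X2]:
  M: [ 1  0  0  1 -2 -3]
  L: [ 0  1  1 -3 -2 -2]
Echelon form has 2 nonzero rows (pivots: m,D)

2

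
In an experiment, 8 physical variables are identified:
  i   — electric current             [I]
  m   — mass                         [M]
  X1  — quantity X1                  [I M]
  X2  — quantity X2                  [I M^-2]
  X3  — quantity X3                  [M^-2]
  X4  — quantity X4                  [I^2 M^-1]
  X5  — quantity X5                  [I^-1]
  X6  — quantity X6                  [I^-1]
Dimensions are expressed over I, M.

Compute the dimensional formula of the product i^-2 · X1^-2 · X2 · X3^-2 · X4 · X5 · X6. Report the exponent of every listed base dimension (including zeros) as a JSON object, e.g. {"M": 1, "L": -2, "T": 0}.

{"I": -3, "M": -1}

Dimensional matrix (I×M by i×m×X1×X2×X3×X4×X5×X6):
  I: [ 1  0  1  1  0  2 -1 -1]
  M: [ 0  1  1 -2 -2 -1  0  0]
  [I]: (-2)·1+(-2)·1+(1)·1+(-2)·0+(1)·2+(1)·-1+(1)·-1 = -3
  [M]: (-2)·0+(-2)·1+(1)·-2+(-2)·-2+(1)·-1+(1)·0+(1)·0 = -1
⇒ I^-3 M^-1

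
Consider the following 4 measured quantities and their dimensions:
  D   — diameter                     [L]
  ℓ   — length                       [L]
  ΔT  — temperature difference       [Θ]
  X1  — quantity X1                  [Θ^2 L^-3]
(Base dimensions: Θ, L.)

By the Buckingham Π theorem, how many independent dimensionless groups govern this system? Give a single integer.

2

Write exponents as rows Θ,L / cols D,ℓ,ΔT,X1:
  Θ: [ 0  0  1  2]
  L: [ 1  1  0 -3]
Echelon form has 2 nonzero rows (pivots: D,ΔT)
n=4, r=2 ⇒ 2 dimensionless groups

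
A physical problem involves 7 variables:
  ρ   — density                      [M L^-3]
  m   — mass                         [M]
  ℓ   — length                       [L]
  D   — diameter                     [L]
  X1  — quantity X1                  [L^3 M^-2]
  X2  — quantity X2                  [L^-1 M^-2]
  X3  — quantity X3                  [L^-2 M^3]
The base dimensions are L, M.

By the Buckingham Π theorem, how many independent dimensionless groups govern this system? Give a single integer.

Write exponents as rows L,M / cols ρ,m,ℓ,D,X1,X2,X3:
  L: [-3  0  1  1  3 -1 -2]
  M: [ 1  1  0  0 -2 -2  3]
Row reduction gives pivot columns ρ,m; rank = 2
n=7, r=2 ⇒ 5 dimensionless groups

5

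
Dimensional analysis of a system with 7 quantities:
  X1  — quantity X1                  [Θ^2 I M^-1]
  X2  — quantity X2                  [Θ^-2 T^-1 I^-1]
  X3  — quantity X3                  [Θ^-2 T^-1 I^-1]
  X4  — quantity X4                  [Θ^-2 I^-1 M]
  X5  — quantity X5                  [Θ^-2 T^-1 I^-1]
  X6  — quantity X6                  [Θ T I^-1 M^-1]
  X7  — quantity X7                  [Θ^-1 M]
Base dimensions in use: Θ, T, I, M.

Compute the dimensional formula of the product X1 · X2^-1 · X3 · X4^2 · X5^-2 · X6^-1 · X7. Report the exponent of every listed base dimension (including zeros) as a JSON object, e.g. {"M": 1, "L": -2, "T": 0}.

Write exponents as rows Θ,T,I,M / cols X1,X2,X3,X4,X5,X6,X7:
  Θ: [ 2 -2 -2 -2 -2  1 -1]
  T: [ 0 -1 -1  0 -1  1  0]
  I: [ 1 -1 -1 -1 -1 -1  0]
  M: [-1  0  0  1  0 -1  1]
  [Θ]: (1)·2+(-1)·-2+(1)·-2+(2)·-2+(-2)·-2+(-1)·1+(1)·-1 = 0
  [T]: (1)·0+(-1)·-1+(1)·-1+(2)·0+(-2)·-1+(-1)·1+(1)·0 = 1
  [I]: (1)·1+(-1)·-1+(1)·-1+(2)·-1+(-2)·-1+(-1)·-1+(1)·0 = 2
  [M]: (1)·-1+(-1)·0+(1)·0+(2)·1+(-2)·0+(-1)·-1+(1)·1 = 3
⇒ T I^2 M^3

{"Θ": 0, "T": 1, "I": 2, "M": 3}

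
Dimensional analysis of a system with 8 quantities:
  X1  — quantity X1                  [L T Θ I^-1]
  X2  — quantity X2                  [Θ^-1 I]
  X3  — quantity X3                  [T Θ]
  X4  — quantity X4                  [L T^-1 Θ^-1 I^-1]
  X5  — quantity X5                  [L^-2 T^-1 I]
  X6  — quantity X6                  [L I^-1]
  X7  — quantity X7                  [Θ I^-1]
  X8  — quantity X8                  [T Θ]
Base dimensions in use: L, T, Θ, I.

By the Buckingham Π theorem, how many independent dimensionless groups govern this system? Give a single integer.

Write exponents as rows L,T,Θ,I / cols X1,X2,X3,X4,X5,X6,X7,X8:
  L: [ 1  0  0  1 -2  1  0  0]
  T: [ 1  0  1 -1 -1  0  0  1]
  Θ: [ 1 -1  1 -1  0  0  1  1]
  I: [-1  1  0 -1  1 -1 -1  0]
RREF → pivots at {X1,X2,X3} ⇒ r = 3
n=8, r=3 ⇒ 5 dimensionless groups

5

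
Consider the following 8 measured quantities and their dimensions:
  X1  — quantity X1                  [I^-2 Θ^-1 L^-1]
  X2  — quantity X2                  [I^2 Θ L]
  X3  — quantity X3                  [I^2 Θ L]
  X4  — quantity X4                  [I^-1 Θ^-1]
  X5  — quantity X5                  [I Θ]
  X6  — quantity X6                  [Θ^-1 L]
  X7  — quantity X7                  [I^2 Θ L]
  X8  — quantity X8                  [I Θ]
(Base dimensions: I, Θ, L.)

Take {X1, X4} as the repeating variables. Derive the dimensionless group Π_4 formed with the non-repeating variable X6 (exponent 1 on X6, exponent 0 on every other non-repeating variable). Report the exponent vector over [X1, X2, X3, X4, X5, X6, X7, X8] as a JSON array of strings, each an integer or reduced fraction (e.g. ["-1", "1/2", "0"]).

["1", "0", "0", "-2", "0", "1", "0", "0"]

Exponent matrix [I,Θ,L] × [X1,X2,X3,X4,X5,X6,X7,X8]:
  I: [-2  2  2 -1  1  0  2  1]
  Θ: [-1  1  1 -1  1 -1  1  1]
  L: [-1  1  1  0  0  1  1  0]
Row reduction gives pivot columns X1,X4; rank = 2
Pivot set = {X1,X4}, free = {X2,X3,X5,X6,X7,X8}
RREF:
  r0: [   1   -1   -1    0    0   -1   -1    0]
  r1: [   0    0    0    1   -1    2    0   -1]
  r2: [   0    0    0    0    0    0    0    0]
Fix exponent of X6 at 1, X2 at 0, X3 at 0, X5 at 0, X7 at 0, X8 at 0; solve each RREF row for its pivot's exponent:
  r0: exp(X1) + (-1)·1 = 0 ⇒ exp(X1) = 1
  r1: exp(X4) + (2)·1 = 0 ⇒ exp(X4) = -2
Π_4 = X1 · X4^-2 · X6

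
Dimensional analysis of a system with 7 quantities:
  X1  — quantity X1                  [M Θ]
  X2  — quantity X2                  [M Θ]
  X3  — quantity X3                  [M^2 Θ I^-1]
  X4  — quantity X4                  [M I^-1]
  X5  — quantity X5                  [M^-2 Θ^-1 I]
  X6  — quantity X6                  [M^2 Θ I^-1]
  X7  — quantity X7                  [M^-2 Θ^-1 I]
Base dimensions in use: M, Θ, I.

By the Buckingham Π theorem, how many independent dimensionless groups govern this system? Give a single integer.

Dimensional matrix (M×Θ×I by X1×X2×X3×X4×X5×X6×X7):
  M: [ 1  1  2  1 -2  2 -2]
  Θ: [ 1  1  1  0 -1  1 -1]
  I: [ 0  0 -1 -1  1 -1  1]
RREF → pivots at {X1,X3} ⇒ r = 2
n=7, r=2 ⇒ 5 dimensionless groups

5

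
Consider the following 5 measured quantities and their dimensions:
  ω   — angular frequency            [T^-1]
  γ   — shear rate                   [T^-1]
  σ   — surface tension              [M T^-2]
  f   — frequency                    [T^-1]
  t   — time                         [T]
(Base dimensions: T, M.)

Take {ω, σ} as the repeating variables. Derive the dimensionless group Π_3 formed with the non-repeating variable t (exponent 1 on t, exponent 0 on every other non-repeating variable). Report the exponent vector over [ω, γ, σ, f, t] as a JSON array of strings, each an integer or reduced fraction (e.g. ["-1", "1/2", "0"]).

["1", "0", "0", "0", "1"]

Dimensional matrix (T×M by ω×γ×σ×f×t):
  T: [-1 -1 -2 -1  1]
  M: [ 0  0  1  0  0]
Row reduction gives pivot columns ω,σ; rank = 2
Repeat: ω,σ; free: γ,f,t
RREF:
  r0: [   1    1    0    1   -1]
  r1: [   0    0    1    0    0]
Fix exponent of t at 1, γ at 0, f at 0; solve each RREF row for its pivot's exponent:
  r0: exp(ω) + (-1)·1 = 0 ⇒ exp(ω) = 1
  r1: exp(σ) + (0)·1 = 0 ⇒ exp(σ) = 0
Π_3 = ω · t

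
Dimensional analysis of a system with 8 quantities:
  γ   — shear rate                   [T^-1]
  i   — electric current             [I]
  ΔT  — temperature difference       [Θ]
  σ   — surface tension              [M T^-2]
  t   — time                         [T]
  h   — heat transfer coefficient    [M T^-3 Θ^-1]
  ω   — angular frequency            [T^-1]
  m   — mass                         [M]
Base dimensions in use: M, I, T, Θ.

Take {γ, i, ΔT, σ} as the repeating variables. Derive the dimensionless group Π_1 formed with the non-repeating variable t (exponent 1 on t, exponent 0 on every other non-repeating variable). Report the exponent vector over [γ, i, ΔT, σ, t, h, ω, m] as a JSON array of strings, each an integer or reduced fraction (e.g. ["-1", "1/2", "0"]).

Exponent matrix [M,I,T,Θ] × [γ,i,ΔT,σ,t,h,ω,m]:
  M: [ 0  0  0  1  0  1  0  1]
  I: [ 0  1  0  0  0  0  0  0]
  T: [-1  0  0 -2  1 -3 -1  0]
  Θ: [ 0  0  1  0  0 -1  0  0]
RREF → pivots at {γ,i,ΔT,σ} ⇒ r = 4
Repeat: γ,i,ΔT,σ; free: t,h,ω,m
RREF:
  r0: [   1    0    0    0   -1    1    1   -2]
  r1: [   0    1    0    0    0    0    0    0]
  r2: [   0    0    1    0    0   -1    0    0]
  r3: [   0    0    0    1    0    1    0    1]
Fix exponent of t at 1, h at 0, ω at 0, m at 0; solve each RREF row for its pivot's exponent:
  r0: exp(γ) + (-1)·1 = 0 ⇒ exp(γ) = 1
  r1: exp(i) + (0)·1 = 0 ⇒ exp(i) = 0
  r2: exp(ΔT) + (0)·1 = 0 ⇒ exp(ΔT) = 0
  r3: exp(σ) + (0)·1 = 0 ⇒ exp(σ) = 0
Π_1 = γ · t

["1", "0", "0", "0", "1", "0", "0", "0"]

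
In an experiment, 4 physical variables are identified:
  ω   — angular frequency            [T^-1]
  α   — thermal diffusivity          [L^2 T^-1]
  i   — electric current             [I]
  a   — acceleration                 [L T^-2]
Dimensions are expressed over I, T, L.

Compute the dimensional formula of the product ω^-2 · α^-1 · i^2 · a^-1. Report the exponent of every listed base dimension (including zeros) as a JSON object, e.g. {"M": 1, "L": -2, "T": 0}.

{"I": 2, "T": 5, "L": -3}

Exponent matrix [I,T,L] × [ω,α,i,a]:
  I: [ 0  0  1  0]
  T: [-1 -1  0 -2]
  L: [ 0  2  0  1]
  [I]: (-2)·0+(-1)·0+(2)·1+(-1)·0 = 2
  [T]: (-2)·-1+(-1)·-1+(2)·0+(-1)·-2 = 5
  [L]: (-2)·0+(-1)·2+(2)·0+(-1)·1 = -3
⇒ I^2 T^5 L^-3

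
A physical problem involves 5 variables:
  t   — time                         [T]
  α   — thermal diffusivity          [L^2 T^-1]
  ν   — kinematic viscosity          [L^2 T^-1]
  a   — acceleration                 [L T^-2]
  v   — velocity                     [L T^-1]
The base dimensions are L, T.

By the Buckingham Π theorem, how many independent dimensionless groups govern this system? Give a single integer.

Dimensional matrix (L×T by t×α×ν×a×v):
  L: [ 0  2  2  1  1]
  T: [ 1 -1 -1 -2 -1]
RREF → pivots at {t,α} ⇒ r = 2
5 vars − rank 2 = 3 Π groups

3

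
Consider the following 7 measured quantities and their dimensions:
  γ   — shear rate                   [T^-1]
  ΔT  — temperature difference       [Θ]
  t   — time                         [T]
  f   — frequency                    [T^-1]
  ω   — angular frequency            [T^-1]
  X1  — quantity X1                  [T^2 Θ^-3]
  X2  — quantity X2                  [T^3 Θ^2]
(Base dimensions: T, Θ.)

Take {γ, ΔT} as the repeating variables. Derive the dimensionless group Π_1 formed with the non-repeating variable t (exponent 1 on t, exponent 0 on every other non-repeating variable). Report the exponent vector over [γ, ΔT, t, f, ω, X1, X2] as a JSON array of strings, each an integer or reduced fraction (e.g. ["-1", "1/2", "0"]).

Exponent matrix [T,Θ] × [γ,ΔT,t,f,ω,X1,X2]:
  T: [-1  0  1 -1 -1  2  3]
  Θ: [ 0  1  0  0  0 -3  2]
Echelon form has 2 nonzero rows (pivots: γ,ΔT)
Repeat: γ,ΔT; free: t,f,ω,X1,X2
RREF:
  r0: [   1    0   -1    1    1   -2   -3]
  r1: [   0    1    0    0    0   -3    2]
Fix exponent of t at 1, f at 0, ω at 0, X1 at 0, X2 at 0; solve each RREF row for its pivot's exponent:
  r0: exp(γ) + (-1)·1 = 0 ⇒ exp(γ) = 1
  r1: exp(ΔT) + (0)·1 = 0 ⇒ exp(ΔT) = 0
Π_1 = γ · t

["1", "0", "1", "0", "0", "0", "0"]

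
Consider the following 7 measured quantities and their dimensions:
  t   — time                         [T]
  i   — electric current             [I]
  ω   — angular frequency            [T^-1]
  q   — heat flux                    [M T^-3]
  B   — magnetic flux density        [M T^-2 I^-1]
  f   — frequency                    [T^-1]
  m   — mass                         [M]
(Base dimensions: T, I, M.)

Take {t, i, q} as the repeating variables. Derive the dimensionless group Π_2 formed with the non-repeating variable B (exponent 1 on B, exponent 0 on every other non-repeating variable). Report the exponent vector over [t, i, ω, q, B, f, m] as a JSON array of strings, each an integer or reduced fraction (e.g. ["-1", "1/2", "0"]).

["-1", "1", "0", "-1", "1", "0", "0"]

Exponent matrix [T,I,M] × [t,i,ω,q,B,f,m]:
  T: [ 1  0 -1 -3 -2 -1  0]
  I: [ 0  1  0  0 -1  0  0]
  M: [ 0  0  0  1  1  0  1]
Echelon form has 3 nonzero rows (pivots: t,i,q)
Repeat: t,i,q; free: ω,B,f,m
RREF:
  r0: [   1    0   -1    0    1   -1    3]
  r1: [   0    1    0    0   -1    0    0]
  r2: [   0    0    0    1    1    0    1]
Fix exponent of B at 1, ω at 0, f at 0, m at 0; solve each RREF row for its pivot's exponent:
  r0: exp(t) + (1)·1 = 0 ⇒ exp(t) = -1
  r1: exp(i) + (-1)·1 = 0 ⇒ exp(i) = 1
  r2: exp(q) + (1)·1 = 0 ⇒ exp(q) = -1
Π_2 = t^-1 · i · q^-1 · B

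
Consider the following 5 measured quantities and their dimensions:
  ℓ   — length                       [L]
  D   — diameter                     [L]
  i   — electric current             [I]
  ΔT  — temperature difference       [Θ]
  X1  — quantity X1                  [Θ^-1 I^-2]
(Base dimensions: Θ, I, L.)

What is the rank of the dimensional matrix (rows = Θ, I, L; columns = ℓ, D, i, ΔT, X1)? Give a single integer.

Dimensional matrix (Θ×I×L by ℓ×D×i×ΔT×X1):
  Θ: [ 0  0  0  1 -1]
  I: [ 0  0  1  0 -2]
  L: [ 1  1  0  0  0]
RREF → pivots at {ℓ,i,ΔT} ⇒ r = 3

3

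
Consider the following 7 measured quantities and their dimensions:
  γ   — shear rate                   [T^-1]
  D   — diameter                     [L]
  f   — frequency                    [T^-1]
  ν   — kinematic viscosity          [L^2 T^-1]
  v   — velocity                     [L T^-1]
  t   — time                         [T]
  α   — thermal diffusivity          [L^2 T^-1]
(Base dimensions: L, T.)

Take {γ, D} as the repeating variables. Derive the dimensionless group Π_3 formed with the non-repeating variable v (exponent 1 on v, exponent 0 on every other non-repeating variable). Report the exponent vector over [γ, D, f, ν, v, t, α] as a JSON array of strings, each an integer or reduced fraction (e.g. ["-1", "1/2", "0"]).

["-1", "-1", "0", "0", "1", "0", "0"]

Write exponents as rows L,T / cols γ,D,f,ν,v,t,α:
  L: [ 0  1  0  2  1  0  2]
  T: [-1  0 -1 -1 -1  1 -1]
Echelon form has 2 nonzero rows (pivots: γ,D)
Pivot set = {γ,D}, free = {f,ν,v,t,α}
RREF:
  r0: [   1    0    1    1    1   -1    1]
  r1: [   0    1    0    2    1    0    2]
Fix exponent of v at 1, f at 0, ν at 0, t at 0, α at 0; solve each RREF row for its pivot's exponent:
  r0: exp(γ) + (1)·1 = 0 ⇒ exp(γ) = -1
  r1: exp(D) + (1)·1 = 0 ⇒ exp(D) = -1
Π_3 = γ^-1 · D^-1 · v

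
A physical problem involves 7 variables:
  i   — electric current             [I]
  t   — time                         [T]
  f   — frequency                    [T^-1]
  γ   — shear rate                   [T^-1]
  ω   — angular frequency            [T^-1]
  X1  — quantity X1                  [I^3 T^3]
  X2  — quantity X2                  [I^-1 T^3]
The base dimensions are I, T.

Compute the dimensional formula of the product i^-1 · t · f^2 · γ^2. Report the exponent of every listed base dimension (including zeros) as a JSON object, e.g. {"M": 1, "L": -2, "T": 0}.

Write exponents as rows I,T / cols i,t,f,γ,ω,X1,X2:
  I: [ 1  0  0  0  0  3 -1]
  T: [ 0  1 -1 -1 -1  3  3]
  [I]: (-1)·1+(1)·0+(2)·0+(2)·0 = -1
  [T]: (-1)·0+(1)·1+(2)·-1+(2)·-1 = -3
⇒ I^-1 T^-3

{"I": -1, "T": -3}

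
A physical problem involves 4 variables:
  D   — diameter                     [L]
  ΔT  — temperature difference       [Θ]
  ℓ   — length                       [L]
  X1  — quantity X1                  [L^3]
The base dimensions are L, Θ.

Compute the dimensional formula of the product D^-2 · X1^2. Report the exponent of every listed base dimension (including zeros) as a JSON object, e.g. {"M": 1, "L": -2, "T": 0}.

{"L": 4, "Θ": 0}

Exponent matrix [L,Θ] × [D,ΔT,ℓ,X1]:
  L: [ 1  0  1  3]
  Θ: [ 0  1  0  0]
  [L]: (-2)·1+(2)·3 = 4
  [Θ]: (-2)·0+(2)·0 = 0
⇒ L^4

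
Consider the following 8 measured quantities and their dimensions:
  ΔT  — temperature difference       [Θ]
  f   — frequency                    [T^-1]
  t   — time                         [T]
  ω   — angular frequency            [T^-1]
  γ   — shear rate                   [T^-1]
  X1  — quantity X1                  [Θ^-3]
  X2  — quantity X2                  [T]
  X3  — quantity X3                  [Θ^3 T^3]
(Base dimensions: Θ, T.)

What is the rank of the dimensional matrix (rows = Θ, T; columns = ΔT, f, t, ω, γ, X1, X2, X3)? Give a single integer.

2

Write exponents as rows Θ,T / cols ΔT,f,t,ω,γ,X1,X2,X3:
  Θ: [ 1  0  0  0  0 -3  0  3]
  T: [ 0 -1  1 -1 -1  0  1  3]
RREF → pivots at {ΔT,f} ⇒ r = 2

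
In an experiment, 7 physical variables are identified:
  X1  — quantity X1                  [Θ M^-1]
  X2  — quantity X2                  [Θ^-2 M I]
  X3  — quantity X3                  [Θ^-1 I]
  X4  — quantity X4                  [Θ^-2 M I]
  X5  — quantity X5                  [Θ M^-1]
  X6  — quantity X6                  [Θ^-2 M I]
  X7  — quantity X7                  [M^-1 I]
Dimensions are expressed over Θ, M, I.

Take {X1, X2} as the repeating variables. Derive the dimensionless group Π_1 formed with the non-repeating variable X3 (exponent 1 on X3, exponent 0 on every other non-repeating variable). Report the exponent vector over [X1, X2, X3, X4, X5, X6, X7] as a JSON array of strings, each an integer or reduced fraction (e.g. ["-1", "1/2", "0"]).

Dimensional matrix (Θ×M×I by X1×X2×X3×X4×X5×X6×X7):
  Θ: [ 1 -2 -1 -2  1 -2  0]
  M: [-1  1  0  1 -1  1 -1]
  I: [ 0  1  1  1  0  1  1]
Echelon form has 2 nonzero rows (pivots: X1,X2)
Repeat: X1,X2; free: X3,X4,X5,X6,X7
RREF:
  r0: [   1    0    1    0    1    0    2]
  r1: [   0    1    1    1    0    1    1]
  r2: [   0    0    0    0    0    0    0]
Fix exponent of X3 at 1, X4 at 0, X5 at 0, X6 at 0, X7 at 0; solve each RREF row for its pivot's exponent:
  r0: exp(X1) + (1)·1 = 0 ⇒ exp(X1) = -1
  r1: exp(X2) + (1)·1 = 0 ⇒ exp(X2) = -1
Π_1 = X1^-1 · X2^-1 · X3

["-1", "-1", "1", "0", "0", "0", "0"]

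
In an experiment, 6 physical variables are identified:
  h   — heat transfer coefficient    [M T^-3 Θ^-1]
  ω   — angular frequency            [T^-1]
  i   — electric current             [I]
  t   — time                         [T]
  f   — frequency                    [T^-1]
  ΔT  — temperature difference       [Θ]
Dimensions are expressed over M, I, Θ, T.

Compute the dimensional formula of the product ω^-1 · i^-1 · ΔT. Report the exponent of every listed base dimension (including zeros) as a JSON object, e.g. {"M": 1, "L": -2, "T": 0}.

{"M": 0, "I": -1, "Θ": 1, "T": 1}

Dimensional matrix (M×I×Θ×T by h×ω×i×t×f×ΔT):
  M: [ 1  0  0  0  0  0]
  I: [ 0  0  1  0  0  0]
  Θ: [-1  0  0  0  0  1]
  T: [-3 -1  0  1 -1  0]
  [M]: (-1)·0+(-1)·0+(1)·0 = 0
  [I]: (-1)·0+(-1)·1+(1)·0 = -1
  [Θ]: (-1)·0+(-1)·0+(1)·1 = 1
  [T]: (-1)·-1+(-1)·0+(1)·0 = 1
⇒ I^-1 Θ T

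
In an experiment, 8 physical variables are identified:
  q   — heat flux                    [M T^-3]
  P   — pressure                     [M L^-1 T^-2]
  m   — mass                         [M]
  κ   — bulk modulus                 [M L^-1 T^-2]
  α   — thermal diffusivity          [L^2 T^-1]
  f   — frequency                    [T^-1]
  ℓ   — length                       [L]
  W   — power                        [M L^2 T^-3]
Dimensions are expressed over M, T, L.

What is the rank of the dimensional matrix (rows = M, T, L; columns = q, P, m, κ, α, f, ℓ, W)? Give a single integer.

3

Exponent matrix [M,T,L] × [q,P,m,κ,α,f,ℓ,W]:
  M: [ 1  1  1  1  0  0  0  1]
  T: [-3 -2  0 -2 -1 -1  0 -3]
  L: [ 0 -1  0 -1  2  0  1  2]
RREF → pivots at {q,P,m} ⇒ r = 3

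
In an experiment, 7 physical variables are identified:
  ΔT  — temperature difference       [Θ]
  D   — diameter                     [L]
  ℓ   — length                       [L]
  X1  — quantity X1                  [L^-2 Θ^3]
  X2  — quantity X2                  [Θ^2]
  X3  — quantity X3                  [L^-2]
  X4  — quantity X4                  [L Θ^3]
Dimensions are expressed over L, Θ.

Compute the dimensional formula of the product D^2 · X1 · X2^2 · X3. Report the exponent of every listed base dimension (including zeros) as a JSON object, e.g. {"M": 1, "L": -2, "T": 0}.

{"L": -2, "Θ": 7}

Dimensional matrix (L×Θ by ΔT×D×ℓ×X1×X2×X3×X4):
  L: [ 0  1  1 -2  0 -2  1]
  Θ: [ 1  0  0  3  2  0  3]
  [L]: (2)·1+(1)·-2+(2)·0+(1)·-2 = -2
  [Θ]: (2)·0+(1)·3+(2)·2+(1)·0 = 7
⇒ L^-2 Θ^7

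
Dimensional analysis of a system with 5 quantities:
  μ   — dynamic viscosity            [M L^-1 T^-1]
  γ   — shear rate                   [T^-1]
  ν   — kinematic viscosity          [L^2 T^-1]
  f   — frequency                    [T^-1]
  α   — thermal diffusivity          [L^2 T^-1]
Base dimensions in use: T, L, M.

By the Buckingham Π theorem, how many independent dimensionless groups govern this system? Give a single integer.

2

Dimensional matrix (T×L×M by μ×γ×ν×f×α):
  T: [-1 -1 -1 -1 -1]
  L: [-1  0  2  0  2]
  M: [ 1  0  0  0  0]
RREF → pivots at {μ,γ,ν} ⇒ r = 3
Π count = n − r = 5 − 3 = 2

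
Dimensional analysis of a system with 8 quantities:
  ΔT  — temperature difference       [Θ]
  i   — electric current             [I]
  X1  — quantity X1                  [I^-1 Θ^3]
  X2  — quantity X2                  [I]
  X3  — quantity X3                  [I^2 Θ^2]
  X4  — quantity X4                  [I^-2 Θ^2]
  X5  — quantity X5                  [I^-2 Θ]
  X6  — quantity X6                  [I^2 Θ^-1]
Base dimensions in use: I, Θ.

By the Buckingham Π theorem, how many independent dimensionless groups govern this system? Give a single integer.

Dimensional matrix (I×Θ by ΔT×i×X1×X2×X3×X4×X5×X6):
  I: [ 0  1 -1  1  2 -2 -2  2]
  Θ: [ 1  0  3  0  2  2  1 -1]
Echelon form has 2 nonzero rows (pivots: ΔT,i)
Π count = n − r = 8 − 2 = 6

6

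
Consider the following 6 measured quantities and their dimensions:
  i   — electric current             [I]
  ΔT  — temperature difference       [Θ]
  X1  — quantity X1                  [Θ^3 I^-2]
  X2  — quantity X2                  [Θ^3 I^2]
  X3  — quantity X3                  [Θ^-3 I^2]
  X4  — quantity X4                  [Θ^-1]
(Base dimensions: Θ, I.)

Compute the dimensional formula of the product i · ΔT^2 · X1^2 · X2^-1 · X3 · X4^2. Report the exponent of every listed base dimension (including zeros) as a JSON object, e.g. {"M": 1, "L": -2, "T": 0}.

{"Θ": 0, "I": -3}

Write exponents as rows Θ,I / cols i,ΔT,X1,X2,X3,X4:
  Θ: [ 0  1  3  3 -3 -1]
  I: [ 1  0 -2  2  2  0]
  [Θ]: (1)·0+(2)·1+(2)·3+(-1)·3+(1)·-3+(2)·-1 = 0
  [I]: (1)·1+(2)·0+(2)·-2+(-1)·2+(1)·2+(2)·0 = -3
⇒ I^-3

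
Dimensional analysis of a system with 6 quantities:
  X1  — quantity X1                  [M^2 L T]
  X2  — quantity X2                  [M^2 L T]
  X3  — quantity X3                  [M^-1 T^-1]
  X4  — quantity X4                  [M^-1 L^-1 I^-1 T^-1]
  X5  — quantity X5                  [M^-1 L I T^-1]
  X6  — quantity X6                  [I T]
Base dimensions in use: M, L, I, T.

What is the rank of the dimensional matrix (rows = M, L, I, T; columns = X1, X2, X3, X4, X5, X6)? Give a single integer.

3

Write exponents as rows M,L,I,T / cols X1,X2,X3,X4,X5,X6:
  M: [ 2  2 -1 -1 -1  0]
  L: [ 1  1  0 -1  1  0]
  I: [ 0  0  0 -1  1  1]
  T: [ 1  1 -1 -1 -1  1]
Row reduction gives pivot columns X1,X3,X4; rank = 3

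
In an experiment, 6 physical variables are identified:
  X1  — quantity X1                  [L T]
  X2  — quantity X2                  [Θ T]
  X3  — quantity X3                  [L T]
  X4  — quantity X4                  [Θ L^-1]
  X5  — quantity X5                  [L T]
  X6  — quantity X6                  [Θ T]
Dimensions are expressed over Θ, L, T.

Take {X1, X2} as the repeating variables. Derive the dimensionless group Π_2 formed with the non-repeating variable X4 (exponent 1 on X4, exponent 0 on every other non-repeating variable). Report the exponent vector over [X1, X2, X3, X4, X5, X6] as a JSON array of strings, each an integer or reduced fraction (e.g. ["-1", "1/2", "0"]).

["1", "-1", "0", "1", "0", "0"]

Write exponents as rows Θ,L,T / cols X1,X2,X3,X4,X5,X6:
  Θ: [ 0  1  0  1  0  1]
  L: [ 1  0  1 -1  1  0]
  T: [ 1  1  1  0  1  1]
Row reduction gives pivot columns X1,X2; rank = 2
Repeat: X1,X2; free: X3,X4,X5,X6
RREF:
  r0: [   1    0    1   -1    1    0]
  r1: [   0    1    0    1    0    1]
  r2: [   0    0    0    0    0    0]
Fix exponent of X4 at 1, X3 at 0, X5 at 0, X6 at 0; solve each RREF row for its pivot's exponent:
  r0: exp(X1) + (-1)·1 = 0 ⇒ exp(X1) = 1
  r1: exp(X2) + (1)·1 = 0 ⇒ exp(X2) = -1
Π_2 = X1 · X2^-1 · X4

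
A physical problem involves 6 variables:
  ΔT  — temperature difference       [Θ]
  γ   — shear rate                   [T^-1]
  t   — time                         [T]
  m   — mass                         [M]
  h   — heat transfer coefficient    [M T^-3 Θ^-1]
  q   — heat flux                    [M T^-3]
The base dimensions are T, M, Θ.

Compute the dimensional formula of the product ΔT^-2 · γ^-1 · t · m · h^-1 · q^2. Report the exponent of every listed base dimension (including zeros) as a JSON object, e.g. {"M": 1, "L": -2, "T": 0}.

{"T": -1, "M": 2, "Θ": -1}

Write exponents as rows T,M,Θ / cols ΔT,γ,t,m,h,q:
  T: [ 0 -1  1  0 -3 -3]
  M: [ 0  0  0  1  1  1]
  Θ: [ 1  0  0  0 -1  0]
  [T]: (-2)·0+(-1)·-1+(1)·1+(1)·0+(-1)·-3+(2)·-3 = -1
  [M]: (-2)·0+(-1)·0+(1)·0+(1)·1+(-1)·1+(2)·1 = 2
  [Θ]: (-2)·1+(-1)·0+(1)·0+(1)·0+(-1)·-1+(2)·0 = -1
⇒ T^-1 M^2 Θ^-1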